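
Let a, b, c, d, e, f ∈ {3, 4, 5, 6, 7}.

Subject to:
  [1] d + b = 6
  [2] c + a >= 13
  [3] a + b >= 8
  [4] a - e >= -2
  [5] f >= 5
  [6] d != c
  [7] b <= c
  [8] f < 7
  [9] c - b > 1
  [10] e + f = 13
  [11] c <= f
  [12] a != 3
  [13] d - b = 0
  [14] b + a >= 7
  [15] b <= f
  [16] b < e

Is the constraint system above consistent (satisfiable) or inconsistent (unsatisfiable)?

One satisfying assignment is a = 7, b = 3, c = 6, d = 3, e = 7, f = 6.
For the less obvious constraints — constraint 1: d + b = 6; constraint 2: c + a = 13; constraint 3: a + b = 10 — and the others hold by inspection.

Satisfiable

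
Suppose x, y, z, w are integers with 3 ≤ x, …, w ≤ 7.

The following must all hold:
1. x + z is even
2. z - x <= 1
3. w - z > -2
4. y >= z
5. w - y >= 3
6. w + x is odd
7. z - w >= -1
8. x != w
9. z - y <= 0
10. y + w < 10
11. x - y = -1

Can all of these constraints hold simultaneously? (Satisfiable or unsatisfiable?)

Unsatisfiable

Constraints 5, 7, and 9 give z − w ≥ -1, w − y ≥ 3, y − z ≥ 0.
Adding all 3 inequalities: the left sides telescope to 0, and the right sides sum to (-1) + 3 + 0 = 2. So 0 ≥ 2, which is false.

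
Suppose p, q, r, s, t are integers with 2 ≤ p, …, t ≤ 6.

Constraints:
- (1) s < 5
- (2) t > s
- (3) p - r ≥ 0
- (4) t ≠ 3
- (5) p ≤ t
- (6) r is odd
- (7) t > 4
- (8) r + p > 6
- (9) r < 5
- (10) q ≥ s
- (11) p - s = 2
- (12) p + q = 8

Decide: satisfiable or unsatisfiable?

One satisfying assignment is p = 4, q = 4, r = 3, s = 2, t = 5.
For the less obvious constraints — constraint 3: p - r = 1; constraint 8: r + p = 7 — and the others hold by inspection.

Satisfiable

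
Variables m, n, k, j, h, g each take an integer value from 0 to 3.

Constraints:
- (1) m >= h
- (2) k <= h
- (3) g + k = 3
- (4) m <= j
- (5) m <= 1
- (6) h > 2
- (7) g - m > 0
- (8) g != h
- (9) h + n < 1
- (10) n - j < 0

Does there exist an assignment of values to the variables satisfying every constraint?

From constraint 6: h ≥ 3. From constraints 1 and 5: h ≤ m and m ≤ 1, so h ≤ 1. But 1 < 3, so no value of h works.

Unsatisfiable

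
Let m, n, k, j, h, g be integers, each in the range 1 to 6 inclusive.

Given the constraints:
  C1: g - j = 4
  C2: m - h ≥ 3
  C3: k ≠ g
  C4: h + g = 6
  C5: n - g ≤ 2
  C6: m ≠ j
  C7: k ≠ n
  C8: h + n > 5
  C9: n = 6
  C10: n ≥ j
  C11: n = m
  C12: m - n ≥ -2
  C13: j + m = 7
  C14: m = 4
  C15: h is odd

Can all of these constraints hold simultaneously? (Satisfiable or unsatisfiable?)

Constraint 9 fixes n = 6 and constraint 14 fixes m = 4, but constraint 11 requires n = m. Since 6 ≠ 4, contradiction.

Unsatisfiable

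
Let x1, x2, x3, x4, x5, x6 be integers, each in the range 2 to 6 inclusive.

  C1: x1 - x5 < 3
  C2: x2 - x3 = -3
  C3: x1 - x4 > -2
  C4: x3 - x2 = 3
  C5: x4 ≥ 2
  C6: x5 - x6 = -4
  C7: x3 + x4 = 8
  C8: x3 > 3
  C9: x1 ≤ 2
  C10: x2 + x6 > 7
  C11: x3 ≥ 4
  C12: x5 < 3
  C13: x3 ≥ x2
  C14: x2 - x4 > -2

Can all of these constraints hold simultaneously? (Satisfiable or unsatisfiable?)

One satisfying assignment is x1 = 2, x2 = 2, x3 = 5, x4 = 3, x5 = 2, x6 = 6.
For the less obvious constraints — constraint 1: x1 - x5 = 0; constraint 2: x2 - x3 = -3 — and the others hold by inspection.

Satisfiable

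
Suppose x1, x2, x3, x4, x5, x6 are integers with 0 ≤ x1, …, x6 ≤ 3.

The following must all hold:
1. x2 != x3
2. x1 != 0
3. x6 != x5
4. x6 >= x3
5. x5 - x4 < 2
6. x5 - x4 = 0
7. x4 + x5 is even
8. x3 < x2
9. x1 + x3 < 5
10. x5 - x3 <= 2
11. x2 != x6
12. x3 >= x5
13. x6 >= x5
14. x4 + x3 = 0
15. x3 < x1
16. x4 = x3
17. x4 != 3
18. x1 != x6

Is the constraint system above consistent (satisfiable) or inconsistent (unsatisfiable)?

Try x1 = 2, x2 = 2, x3 = 0, x4 = 0, x5 = 0, x6 = 1.
Check constraint 5: x5 - x4 = 0; constraint 6: x5 - x4 = 0. The remaining constraints are straightforward to verify.

Satisfiable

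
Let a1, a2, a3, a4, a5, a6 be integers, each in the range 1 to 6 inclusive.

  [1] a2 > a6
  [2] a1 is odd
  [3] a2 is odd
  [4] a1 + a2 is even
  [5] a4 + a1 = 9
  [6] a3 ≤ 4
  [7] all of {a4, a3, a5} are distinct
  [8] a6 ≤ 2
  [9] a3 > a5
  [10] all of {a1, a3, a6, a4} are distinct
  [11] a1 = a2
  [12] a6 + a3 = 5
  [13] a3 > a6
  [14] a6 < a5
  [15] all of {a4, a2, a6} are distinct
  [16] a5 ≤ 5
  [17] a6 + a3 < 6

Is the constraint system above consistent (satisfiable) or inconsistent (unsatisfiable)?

The assignment a1 = 3, a2 = 3, a3 = 4, a4 = 6, a5 = 2, a6 = 1 works:
  constraint 5 holds since a4 + a1 = 9.
  constraint 12 holds since a6 + a3 = 5.
  constraint 17 holds since a6 + a3 = 5.
The rest check out directly.

Satisfiable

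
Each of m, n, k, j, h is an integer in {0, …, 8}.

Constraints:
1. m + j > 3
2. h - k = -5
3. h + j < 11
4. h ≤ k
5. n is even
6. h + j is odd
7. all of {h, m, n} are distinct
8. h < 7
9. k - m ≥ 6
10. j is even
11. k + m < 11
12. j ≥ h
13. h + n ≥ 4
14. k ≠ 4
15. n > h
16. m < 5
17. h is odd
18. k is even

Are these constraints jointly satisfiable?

Setting (m, n, k, j, h) = (0, 4, 8, 6, 3) satisfies everything: constraint 1: m + j = 6; constraint 2: h - k = -5, and the others follow.

Satisfiable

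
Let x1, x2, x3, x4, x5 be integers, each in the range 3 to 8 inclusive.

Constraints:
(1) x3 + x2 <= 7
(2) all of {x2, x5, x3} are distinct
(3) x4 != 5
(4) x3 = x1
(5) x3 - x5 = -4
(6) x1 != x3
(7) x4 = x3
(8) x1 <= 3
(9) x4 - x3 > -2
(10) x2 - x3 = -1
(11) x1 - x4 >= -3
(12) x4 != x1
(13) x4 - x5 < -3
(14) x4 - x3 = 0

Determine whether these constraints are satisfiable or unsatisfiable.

Unsatisfiable

From constraints 4 and 7, x4 = x3 = x1, so x4 = x1. But constraint 12 says x4 ≠ x1. Contradiction.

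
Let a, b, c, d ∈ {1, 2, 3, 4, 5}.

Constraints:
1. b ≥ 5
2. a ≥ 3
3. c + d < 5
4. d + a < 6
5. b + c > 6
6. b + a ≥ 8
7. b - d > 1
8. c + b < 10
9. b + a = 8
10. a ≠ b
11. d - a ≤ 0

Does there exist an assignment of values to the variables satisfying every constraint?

Satisfiable

Try a = 3, b = 5, c = 2, d = 2.
Check constraint 3: c + d = 4; constraint 4: d + a = 5. The remaining constraints are straightforward to verify.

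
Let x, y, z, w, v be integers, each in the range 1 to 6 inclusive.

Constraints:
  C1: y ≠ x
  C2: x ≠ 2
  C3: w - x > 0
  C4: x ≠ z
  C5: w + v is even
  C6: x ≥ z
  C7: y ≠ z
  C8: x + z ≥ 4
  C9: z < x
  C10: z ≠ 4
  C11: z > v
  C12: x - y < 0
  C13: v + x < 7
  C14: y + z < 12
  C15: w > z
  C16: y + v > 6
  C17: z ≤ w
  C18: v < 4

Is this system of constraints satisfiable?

The assignment x = 4, y = 6, z = 3, w = 6, v = 2 works:
  constraint 3 holds since w - x = 2.
  constraint 8 holds since x + z = 7.
The rest check out directly.

Satisfiable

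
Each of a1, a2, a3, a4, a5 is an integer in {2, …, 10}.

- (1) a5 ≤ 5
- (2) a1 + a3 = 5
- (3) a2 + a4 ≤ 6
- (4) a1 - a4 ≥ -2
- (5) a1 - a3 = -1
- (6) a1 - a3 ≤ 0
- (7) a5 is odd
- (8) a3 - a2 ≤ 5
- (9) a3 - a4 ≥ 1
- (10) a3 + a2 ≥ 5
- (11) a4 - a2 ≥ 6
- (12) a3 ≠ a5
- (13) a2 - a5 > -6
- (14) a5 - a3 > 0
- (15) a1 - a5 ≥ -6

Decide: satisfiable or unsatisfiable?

Unsatisfiable

Constraints 8, 9, and 11 give a3 − a4 ≥ 1, a4 − a2 ≥ 6, a2 − a3 ≥ -5.
Adding all 3 inequalities: the left sides telescope to 0, and the right sides sum to 1 + 6 + (-5) = 2. So 0 ≥ 2, which is false.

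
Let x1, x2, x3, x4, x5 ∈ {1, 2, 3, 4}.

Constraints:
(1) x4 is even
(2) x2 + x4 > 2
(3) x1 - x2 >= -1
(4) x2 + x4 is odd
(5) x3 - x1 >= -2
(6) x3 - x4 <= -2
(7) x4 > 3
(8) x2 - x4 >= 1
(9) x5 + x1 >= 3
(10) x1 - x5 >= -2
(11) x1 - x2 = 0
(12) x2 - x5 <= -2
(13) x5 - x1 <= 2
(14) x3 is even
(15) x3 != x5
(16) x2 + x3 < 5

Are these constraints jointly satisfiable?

Constraints 5, 6, 8, 12, and 13 give x1 − x5 ≥ -2, x5 − x2 ≥ 2, x2 − x4 ≥ 1, x4 − x3 ≥ 2, x3 − x1 ≥ -2.
Adding all 5 inequalities: the left sides telescope to 0, and the right sides sum to (-2) + 2 + 1 + 2 + (-2) = 1. So 0 ≥ 1, which is false.

Unsatisfiable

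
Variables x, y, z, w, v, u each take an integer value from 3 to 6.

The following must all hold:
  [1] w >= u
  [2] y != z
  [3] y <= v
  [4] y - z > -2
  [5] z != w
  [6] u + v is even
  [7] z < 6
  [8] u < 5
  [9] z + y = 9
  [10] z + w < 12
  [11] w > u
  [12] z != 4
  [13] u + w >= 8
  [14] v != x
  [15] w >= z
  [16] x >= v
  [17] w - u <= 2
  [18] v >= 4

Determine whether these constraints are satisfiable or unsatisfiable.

Setting (x, y, z, w, v, u) = (6, 4, 5, 6, 4, 4) satisfies everything: constraint 4: y - z = -1; constraint 9: z + y = 9, and the others follow.

Satisfiable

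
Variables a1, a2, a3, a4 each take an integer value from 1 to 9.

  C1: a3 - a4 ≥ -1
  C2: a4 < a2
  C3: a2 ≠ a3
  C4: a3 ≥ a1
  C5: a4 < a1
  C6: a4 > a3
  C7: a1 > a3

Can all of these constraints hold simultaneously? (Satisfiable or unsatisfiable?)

Constraints 4, 5, and 6 give a1 ≤ a3, a3 < a4, a4 < a1. Chaining: a1 ≤ a3 < a4 < a1, which forces a1 < a1 — impossible.

Unsatisfiable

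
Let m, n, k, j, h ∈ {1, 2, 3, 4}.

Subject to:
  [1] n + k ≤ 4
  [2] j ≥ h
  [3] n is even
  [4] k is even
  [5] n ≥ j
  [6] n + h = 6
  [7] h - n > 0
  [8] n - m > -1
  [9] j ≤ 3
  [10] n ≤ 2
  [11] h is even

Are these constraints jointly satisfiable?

From constraint 10: n ≤ 2. From constraints 2 and 9: h ≤ j ≤ 3. Hence n + h ≤ 5. But constraint 6 requires n + h = 6, and 6 > 5. Contradiction.

Unsatisfiable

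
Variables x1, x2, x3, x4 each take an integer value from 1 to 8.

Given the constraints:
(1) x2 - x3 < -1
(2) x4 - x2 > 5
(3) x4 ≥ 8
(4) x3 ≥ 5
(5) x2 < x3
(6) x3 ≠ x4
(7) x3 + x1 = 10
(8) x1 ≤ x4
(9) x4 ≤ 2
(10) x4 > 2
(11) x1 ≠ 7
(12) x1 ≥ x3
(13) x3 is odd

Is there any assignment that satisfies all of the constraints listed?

Unsatisfiable

From constraints 4 and 12: x1 ≥ x3 and x3 ≥ 5, so x1 ≥ 5. From constraints 8 and 9: x1 ≤ x4 and x4 ≤ 2, so x1 ≤ 2. But 2 < 5, so no value of x1 works.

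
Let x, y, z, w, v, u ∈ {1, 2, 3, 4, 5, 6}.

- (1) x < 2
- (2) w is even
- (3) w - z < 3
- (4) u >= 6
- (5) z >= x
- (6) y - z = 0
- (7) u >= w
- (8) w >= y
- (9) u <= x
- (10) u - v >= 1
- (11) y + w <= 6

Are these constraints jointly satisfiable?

From constraints 4 and 9: x ≥ u and u ≥ 6, so x ≥ 6. From constraint 1: x ≤ 1. But 1 < 6, so no value of x works.

Unsatisfiable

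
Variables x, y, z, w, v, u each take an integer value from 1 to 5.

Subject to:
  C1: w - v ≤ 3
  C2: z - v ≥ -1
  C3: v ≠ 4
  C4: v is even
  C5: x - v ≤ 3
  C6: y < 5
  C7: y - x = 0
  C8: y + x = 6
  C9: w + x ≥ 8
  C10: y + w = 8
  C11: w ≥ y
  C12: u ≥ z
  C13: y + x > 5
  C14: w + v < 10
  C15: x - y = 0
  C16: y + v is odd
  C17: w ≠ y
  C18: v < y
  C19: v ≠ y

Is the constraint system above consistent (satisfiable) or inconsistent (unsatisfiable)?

Try x = 3, y = 3, z = 1, w = 5, v = 2, u = 2.
Check constraint 1: w - v = 3; constraint 2: z - v = -1. The remaining constraints are straightforward to verify.

Satisfiable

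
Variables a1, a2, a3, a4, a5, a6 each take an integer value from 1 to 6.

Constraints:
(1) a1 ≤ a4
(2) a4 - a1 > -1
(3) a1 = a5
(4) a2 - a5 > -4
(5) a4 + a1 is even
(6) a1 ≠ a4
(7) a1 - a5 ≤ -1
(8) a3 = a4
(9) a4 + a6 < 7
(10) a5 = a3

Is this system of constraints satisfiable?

From constraints 3, 8, and 10, a1 = a5 = a3 = a4, so a1 = a4. But constraint 6 says a1 ≠ a4. Contradiction.

Unsatisfiable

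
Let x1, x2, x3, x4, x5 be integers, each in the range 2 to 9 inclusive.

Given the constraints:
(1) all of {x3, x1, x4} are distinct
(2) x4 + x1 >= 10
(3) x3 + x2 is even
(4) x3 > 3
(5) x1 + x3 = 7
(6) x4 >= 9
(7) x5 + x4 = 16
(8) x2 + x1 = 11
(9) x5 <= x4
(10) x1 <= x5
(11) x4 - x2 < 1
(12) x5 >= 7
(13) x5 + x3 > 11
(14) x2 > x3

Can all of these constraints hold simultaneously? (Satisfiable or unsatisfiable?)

Try x1 = 2, x2 = 9, x3 = 5, x4 = 9, x5 = 7.
Check constraint 2: x4 + x1 = 11; constraint 5: x1 + x3 = 7. The remaining constraints are straightforward to verify.

Satisfiable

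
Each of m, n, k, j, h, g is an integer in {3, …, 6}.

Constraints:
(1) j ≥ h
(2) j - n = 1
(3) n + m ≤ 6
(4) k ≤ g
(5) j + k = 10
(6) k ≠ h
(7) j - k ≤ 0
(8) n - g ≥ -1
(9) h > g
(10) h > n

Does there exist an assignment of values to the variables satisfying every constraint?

Constraints 1, 4, 7, and 9 give h ≤ j, j ≤ k, k ≤ g, g < h. Chaining: h ≤ j ≤ k ≤ g < h, which forces h < h — impossible.

Unsatisfiable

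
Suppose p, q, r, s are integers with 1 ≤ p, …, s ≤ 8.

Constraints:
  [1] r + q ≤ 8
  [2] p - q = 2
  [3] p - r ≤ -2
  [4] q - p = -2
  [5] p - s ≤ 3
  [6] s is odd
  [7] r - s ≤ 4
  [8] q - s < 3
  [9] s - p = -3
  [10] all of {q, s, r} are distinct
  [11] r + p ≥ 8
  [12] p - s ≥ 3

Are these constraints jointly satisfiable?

Constraints 3, 7, and 12 give s − r ≥ -4, r − p ≥ 2, p − s ≥ 3.
Adding all 3 inequalities: the left sides telescope to 0, and the right sides sum to (-4) + 2 + 3 = 1. So 0 ≥ 1, which is false.

Unsatisfiable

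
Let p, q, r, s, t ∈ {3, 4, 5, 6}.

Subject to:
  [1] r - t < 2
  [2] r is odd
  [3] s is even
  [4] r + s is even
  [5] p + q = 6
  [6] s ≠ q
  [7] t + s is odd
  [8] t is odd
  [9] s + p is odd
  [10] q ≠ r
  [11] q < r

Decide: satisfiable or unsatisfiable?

Constraint 2 makes r odd and constraint 3 makes s even, so r + s must be odd. Constraint 4 says r + s is even — contradiction.

Unsatisfiable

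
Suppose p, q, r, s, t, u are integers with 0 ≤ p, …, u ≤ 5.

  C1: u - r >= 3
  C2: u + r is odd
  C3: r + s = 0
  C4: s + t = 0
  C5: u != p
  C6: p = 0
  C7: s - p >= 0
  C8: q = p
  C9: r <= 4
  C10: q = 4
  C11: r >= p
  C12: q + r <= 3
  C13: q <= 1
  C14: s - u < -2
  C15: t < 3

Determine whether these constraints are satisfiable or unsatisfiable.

Constraint 10 fixes q = 4 and constraint 6 fixes p = 0, but constraint 8 requires q = p. Since 4 ≠ 0, contradiction.

Unsatisfiable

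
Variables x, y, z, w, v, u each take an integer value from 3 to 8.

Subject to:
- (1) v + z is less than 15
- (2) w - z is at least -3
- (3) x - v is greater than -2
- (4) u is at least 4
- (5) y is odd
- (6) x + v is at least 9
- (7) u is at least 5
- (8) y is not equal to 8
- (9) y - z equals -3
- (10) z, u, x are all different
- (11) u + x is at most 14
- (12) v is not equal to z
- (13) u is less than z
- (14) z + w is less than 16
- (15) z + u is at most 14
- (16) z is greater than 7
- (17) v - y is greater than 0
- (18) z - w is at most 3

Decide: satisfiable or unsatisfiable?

Satisfiable

One satisfying assignment is x = 6, y = 5, z = 8, w = 6, v = 6, u = 5.
For the less obvious constraints — constraint 1: v + z = 14; constraint 2: w - z = -2; constraint 3: x - v = 0 — and the others hold by inspection.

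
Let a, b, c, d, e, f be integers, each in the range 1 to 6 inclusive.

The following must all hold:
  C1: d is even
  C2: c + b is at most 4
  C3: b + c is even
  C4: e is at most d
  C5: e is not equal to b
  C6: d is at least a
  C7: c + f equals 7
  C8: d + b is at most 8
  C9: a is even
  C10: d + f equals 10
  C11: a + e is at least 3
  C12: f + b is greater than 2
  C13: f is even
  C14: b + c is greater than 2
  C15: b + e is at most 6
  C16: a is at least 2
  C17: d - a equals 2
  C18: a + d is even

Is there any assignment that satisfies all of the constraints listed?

Satisfiable

The assignment a = 4, b = 1, c = 3, d = 6, e = 2, f = 4 works:
  constraint 2 holds since c + b = 4.
  constraint 7 holds since c + f = 7.
  constraint 8 holds since d + b = 7.
The rest check out directly.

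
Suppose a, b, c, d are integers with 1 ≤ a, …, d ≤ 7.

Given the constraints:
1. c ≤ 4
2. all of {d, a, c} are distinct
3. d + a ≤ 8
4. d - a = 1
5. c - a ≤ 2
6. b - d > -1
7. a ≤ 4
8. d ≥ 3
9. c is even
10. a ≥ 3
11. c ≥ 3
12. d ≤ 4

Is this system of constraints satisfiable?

Constraints 1, 7, 8, 10, 11, and 12 confine each of d, a, c to the 2 values {3, 4}.
Constraint 2 requires all 3 of them to be distinct, but only 2 values are available — impossible by the pigeonhole principle.

Unsatisfiable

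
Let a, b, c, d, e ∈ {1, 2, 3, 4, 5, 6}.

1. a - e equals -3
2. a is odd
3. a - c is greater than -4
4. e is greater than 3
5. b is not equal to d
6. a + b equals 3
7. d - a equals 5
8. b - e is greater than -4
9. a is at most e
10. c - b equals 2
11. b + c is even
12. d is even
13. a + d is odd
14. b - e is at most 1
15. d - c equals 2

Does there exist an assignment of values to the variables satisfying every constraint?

The assignment a = 1, b = 2, c = 4, d = 6, e = 4 works:
  constraint 1 holds since a - e = -3.
  constraint 3 holds since a - c = -3.
The rest check out directly.

Satisfiable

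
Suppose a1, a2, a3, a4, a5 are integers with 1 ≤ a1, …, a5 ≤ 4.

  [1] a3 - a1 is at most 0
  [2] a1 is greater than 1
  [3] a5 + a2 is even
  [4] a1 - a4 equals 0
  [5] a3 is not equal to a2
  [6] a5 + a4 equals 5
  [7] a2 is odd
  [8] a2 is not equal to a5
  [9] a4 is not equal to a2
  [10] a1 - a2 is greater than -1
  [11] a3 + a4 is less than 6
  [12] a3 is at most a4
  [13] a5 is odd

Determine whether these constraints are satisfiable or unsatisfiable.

Setting (a1, a2, a3, a4, a5) = (4, 3, 1, 4, 1) satisfies everything: constraint 1: a3 - a1 = -3; constraint 4: a1 - a4 = 0, and the others follow.

Satisfiable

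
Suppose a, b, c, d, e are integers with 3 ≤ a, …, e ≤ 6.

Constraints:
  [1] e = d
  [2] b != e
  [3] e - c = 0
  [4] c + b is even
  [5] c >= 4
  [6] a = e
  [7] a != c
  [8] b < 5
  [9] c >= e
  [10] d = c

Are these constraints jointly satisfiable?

From constraints 1, 6, and 10, a = e = d = c, so a = c. But constraint 7 says a ≠ c. Contradiction.

Unsatisfiable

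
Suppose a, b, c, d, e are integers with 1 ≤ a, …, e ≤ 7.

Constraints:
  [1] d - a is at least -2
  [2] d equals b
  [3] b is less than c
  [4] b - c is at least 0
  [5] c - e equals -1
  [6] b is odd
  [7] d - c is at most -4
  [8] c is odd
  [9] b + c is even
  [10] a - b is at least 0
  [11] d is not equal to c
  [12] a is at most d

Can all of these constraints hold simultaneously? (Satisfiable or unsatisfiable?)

Constraints 1, 4, 7, and 10 give d − a ≥ -2, a − b ≥ 0, b − c ≥ 0, c − d ≥ 4.
Adding all 4 inequalities: the left sides telescope to 0, and the right sides sum to (-2) + 0 + 0 + 4 = 2. So 0 ≥ 2, which is false.

Unsatisfiable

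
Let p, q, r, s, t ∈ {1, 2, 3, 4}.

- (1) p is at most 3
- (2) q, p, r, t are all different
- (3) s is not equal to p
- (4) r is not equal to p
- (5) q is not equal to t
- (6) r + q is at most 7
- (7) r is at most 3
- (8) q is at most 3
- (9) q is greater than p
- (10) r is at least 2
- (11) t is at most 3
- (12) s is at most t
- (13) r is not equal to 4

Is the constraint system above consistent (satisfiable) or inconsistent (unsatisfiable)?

Constraints 1, 7, 8, and 11 confine each of q, p, r, t to the 3 values {1, …, 3} (the domain already gives each ≥ 1).
Constraint 2 requires all 4 of them to be distinct, but only 3 values are available — impossible by the pigeonhole principle.

Unsatisfiable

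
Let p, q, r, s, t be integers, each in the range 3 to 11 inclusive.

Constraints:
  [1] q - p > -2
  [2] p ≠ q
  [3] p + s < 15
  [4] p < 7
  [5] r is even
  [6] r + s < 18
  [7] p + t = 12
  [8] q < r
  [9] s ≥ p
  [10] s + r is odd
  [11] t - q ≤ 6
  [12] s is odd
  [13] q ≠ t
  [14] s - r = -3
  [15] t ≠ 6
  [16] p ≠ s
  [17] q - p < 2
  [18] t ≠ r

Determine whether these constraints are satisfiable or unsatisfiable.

Setting (p, q, r, s, t) = (5, 4, 10, 7, 7) satisfies everything: constraint 1: q - p = -1; constraint 3: p + s = 12; constraint 6: r + s = 17, and the others follow.

Satisfiable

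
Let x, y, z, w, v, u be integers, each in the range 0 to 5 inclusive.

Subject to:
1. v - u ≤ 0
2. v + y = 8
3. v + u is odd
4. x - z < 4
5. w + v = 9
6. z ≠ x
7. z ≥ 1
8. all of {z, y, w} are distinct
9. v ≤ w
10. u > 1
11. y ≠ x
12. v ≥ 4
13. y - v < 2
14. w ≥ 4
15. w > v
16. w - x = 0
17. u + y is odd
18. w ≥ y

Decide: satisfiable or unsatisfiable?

The assignment x = 5, y = 4, z = 2, w = 5, v = 4, u = 5 works:
  constraint 1 holds since v - u = -1.
  constraint 2 holds since v + y = 8.
The rest check out directly.

Satisfiable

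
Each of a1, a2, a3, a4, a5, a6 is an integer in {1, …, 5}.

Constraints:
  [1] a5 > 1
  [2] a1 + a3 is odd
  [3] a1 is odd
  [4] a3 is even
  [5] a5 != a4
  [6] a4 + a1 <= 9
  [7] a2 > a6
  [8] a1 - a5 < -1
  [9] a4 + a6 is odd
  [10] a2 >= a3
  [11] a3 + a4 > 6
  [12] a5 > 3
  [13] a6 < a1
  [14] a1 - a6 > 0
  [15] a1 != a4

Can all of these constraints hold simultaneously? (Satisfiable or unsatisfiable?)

Try a1 = 3, a2 = 4, a3 = 4, a4 = 4, a5 = 5, a6 = 1.
Check constraint 6: a4 + a1 = 7; constraint 8: a1 - a5 = -2; constraint 11: a3 + a4 = 8. The remaining constraints are straightforward to verify.

Satisfiable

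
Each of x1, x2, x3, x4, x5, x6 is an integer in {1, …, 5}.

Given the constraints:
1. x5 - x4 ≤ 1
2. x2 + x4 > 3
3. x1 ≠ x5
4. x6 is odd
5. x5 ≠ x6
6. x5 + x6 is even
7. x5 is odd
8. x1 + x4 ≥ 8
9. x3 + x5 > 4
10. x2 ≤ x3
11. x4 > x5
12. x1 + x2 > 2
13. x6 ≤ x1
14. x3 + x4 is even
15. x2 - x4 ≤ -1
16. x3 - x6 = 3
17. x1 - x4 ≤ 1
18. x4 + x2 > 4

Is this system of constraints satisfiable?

Satisfiable

Take x1 = 4, x2 = 1, x3 = 4, x4 = 4, x5 = 3, x6 = 1. Then constraint 1: x5 - x4 = -1; constraint 2: x2 + x4 = 5; constraint 8: x1 + x4 = 8, and every other listed constraint is also met.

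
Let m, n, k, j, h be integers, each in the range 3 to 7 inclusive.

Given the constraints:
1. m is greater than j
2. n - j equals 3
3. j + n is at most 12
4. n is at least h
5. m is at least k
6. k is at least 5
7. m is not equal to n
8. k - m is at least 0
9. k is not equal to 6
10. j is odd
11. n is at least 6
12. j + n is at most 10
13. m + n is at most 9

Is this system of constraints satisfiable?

From constraints 5 and 6: m ≥ k ≥ 5. From constraint 11: n ≥ 6. Hence m + n ≥ 11. But constraint 13 requires m + n ≤ 9, and 9 < 11. Contradiction.

Unsatisfiable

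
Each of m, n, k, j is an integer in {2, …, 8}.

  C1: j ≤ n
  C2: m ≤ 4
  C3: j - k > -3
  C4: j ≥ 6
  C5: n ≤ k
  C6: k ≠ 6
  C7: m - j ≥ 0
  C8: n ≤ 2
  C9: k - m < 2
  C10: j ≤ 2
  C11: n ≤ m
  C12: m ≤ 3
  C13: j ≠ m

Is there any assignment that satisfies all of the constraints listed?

Unsatisfiable

From constraints 1 and 4: n ≥ j and j ≥ 6, so n ≥ 6. From constraints 11 and 12: n ≤ m and m ≤ 3, so n ≤ 3. But 3 < 6, so no value of n works.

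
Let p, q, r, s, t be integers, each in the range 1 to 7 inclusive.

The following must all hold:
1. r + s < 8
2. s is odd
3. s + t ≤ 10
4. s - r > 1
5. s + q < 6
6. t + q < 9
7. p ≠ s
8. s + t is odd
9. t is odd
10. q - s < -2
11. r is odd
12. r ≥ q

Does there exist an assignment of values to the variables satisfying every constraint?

Constraint 2 makes s odd and constraint 9 makes t odd, so s + t must be even. Constraint 8 says s + t is odd — contradiction.

Unsatisfiable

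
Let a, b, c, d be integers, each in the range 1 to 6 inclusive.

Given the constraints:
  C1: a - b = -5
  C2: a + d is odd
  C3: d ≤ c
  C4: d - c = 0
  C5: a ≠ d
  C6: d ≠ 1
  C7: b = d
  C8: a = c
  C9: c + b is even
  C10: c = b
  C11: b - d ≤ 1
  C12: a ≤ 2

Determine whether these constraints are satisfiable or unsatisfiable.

Unsatisfiable

From constraints 7, 8, and 10, a = c = b = d, so a = d. But constraint 5 says a ≠ d. Contradiction.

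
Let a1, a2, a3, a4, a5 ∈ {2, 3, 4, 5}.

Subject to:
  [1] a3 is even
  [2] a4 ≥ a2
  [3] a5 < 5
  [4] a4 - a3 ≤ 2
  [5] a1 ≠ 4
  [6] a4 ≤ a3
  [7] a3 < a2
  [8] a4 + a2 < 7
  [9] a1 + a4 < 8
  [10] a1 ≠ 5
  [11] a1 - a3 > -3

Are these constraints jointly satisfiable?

Unsatisfiable

Constraints 2, 6, and 7 give a4 ≤ a3, a3 < a2, a2 ≤ a4. Chaining: a4 ≤ a3 < a2 ≤ a4, which forces a4 < a4 — impossible.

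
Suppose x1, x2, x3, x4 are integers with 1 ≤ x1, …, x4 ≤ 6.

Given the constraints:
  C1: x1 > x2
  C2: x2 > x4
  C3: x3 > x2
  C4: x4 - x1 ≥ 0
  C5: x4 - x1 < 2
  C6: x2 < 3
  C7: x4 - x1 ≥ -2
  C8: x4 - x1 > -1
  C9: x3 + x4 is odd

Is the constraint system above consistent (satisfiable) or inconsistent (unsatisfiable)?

Constraints 1, 2, and 4 give x2 < x1, x1 ≤ x4, x4 < x2. Chaining: x2 < x1 ≤ x4 < x2, which forces x2 < x2 — impossible.

Unsatisfiable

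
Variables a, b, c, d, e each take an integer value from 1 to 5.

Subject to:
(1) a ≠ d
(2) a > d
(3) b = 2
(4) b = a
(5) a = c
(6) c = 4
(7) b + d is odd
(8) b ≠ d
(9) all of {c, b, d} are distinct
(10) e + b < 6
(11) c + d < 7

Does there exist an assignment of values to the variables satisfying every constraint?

Constraint 3 fixes b = 2 and constraint 6 fixes c = 4. Constraints 4 and 5 give b = a = c, so b = c. But 2 ≠ 4 — contradiction.

Unsatisfiable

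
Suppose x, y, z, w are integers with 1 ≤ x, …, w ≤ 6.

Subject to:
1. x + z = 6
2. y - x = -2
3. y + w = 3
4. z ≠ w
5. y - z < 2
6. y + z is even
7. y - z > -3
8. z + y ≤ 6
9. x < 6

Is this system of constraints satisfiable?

Satisfiable

Take x = 4, y = 2, z = 2, w = 1. Then constraint 1: x + z = 6; constraint 2: y - x = -2, and every other listed constraint is also met.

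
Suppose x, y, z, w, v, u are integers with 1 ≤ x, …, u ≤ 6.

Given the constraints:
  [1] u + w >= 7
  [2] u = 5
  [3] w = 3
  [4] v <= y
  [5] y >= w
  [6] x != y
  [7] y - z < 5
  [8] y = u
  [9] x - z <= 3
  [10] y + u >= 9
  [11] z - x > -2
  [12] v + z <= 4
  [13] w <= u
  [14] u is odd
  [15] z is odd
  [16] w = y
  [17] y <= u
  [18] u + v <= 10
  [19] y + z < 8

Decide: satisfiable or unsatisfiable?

Unsatisfiable

Constraint 3 fixes w = 3 and constraint 2 fixes u = 5. Constraints 8 and 16 give w = y = u, so w = u. But 3 ≠ 5 — contradiction.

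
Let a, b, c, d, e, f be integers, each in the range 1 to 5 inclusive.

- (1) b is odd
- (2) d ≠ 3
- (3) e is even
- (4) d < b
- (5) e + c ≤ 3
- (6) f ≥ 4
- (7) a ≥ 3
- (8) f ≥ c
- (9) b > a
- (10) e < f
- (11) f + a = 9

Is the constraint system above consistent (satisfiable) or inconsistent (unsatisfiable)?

Satisfiable

Setting (a, b, c, d, e, f) = (4, 5, 1, 1, 2, 5) satisfies everything: constraint 5: e + c = 3; constraint 11: f + a = 9, and the others follow.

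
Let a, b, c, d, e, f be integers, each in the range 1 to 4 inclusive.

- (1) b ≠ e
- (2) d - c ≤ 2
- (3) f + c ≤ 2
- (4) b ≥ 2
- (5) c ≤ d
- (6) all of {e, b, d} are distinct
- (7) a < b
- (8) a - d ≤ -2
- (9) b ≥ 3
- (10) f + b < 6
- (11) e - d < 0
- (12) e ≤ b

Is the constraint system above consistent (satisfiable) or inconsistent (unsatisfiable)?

The assignment a = 1, b = 4, c = 1, d = 3, e = 1, f = 1 works:
  constraint 2 holds since d - c = 2.
  constraint 3 holds since f + c = 2.
  constraint 8 holds since a - d = -2.
The rest check out directly.

Satisfiable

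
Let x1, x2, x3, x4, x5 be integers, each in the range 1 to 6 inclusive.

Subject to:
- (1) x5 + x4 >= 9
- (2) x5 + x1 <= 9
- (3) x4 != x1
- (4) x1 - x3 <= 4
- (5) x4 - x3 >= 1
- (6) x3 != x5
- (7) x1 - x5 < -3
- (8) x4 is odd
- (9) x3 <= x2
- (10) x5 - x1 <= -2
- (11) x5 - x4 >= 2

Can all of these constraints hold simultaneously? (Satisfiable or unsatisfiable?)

Unsatisfiable

Constraints 4, 5, 10, and 11 give x5 − x4 ≥ 2, x4 − x3 ≥ 1, x3 − x1 ≥ -4, x1 − x5 ≥ 2.
Adding all 4 inequalities: the left sides telescope to 0, and the right sides sum to 2 + 1 + (-4) + 2 = 1. So 0 ≥ 1, which is false.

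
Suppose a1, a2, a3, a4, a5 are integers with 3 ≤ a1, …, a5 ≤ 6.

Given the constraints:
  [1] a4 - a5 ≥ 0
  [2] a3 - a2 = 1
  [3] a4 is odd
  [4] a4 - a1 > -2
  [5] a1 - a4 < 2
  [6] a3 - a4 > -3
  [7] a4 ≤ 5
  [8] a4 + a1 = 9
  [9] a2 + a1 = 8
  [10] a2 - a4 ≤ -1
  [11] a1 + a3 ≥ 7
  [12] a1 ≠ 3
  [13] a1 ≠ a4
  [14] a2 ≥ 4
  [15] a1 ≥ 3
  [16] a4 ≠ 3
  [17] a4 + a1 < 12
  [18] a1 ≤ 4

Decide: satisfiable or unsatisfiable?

Take a1 = 4, a2 = 4, a3 = 5, a4 = 5, a5 = 4. Then constraint 1: a4 - a5 = 1; constraint 2: a3 - a2 = 1, and every other listed constraint is also met.

Satisfiable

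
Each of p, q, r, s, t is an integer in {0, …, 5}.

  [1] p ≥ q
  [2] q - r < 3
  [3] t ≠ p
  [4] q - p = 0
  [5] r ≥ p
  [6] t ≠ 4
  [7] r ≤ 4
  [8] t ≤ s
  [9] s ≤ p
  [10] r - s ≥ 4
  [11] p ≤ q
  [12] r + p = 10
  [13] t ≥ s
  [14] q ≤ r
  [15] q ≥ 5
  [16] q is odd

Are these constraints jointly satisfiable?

From constraints 1 and 15: p ≥ q and q ≥ 5, so p ≥ 5. From constraints 5 and 7: p ≤ r and r ≤ 4, so p ≤ 4. But 4 < 5, so no value of p works.

Unsatisfiable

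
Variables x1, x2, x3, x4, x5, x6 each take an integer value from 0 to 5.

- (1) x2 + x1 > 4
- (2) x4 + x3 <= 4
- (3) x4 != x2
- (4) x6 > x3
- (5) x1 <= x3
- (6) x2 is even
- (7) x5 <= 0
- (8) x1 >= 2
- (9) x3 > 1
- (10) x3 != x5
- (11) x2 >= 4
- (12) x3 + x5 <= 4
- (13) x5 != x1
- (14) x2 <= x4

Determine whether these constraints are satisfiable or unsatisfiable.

Unsatisfiable

From constraints 11 and 14: x4 ≥ x2 ≥ 4. From constraints 5 and 8: x3 ≥ x1 ≥ 2. Hence x4 + x3 ≥ 6. But constraint 2 requires x4 + x3 ≤ 4, and 4 < 6. Contradiction.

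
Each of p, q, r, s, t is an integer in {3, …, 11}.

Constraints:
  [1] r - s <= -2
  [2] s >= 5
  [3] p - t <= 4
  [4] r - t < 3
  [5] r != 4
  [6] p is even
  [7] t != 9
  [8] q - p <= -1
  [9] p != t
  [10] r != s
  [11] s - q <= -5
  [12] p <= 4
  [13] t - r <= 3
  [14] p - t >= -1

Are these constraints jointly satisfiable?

Constraints 1, 3, 8, 11, and 13 give s − r ≥ 2, r − t ≥ -3, t − p ≥ -4, p − q ≥ 1, q − s ≥ 5.
Adding all 5 inequalities: the left sides telescope to 0, and the right sides sum to 2 + (-3) + (-4) + 1 + 5 = 1. So 0 ≥ 1, which is false.

Unsatisfiable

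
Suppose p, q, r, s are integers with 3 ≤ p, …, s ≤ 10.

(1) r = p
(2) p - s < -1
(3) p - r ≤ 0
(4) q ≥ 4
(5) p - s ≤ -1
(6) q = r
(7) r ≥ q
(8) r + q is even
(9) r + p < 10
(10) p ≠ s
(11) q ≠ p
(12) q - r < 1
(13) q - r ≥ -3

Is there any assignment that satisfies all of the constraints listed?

Unsatisfiable

From constraints 1 and 6, q = r = p, so q = p. But constraint 11 says q ≠ p. Contradiction.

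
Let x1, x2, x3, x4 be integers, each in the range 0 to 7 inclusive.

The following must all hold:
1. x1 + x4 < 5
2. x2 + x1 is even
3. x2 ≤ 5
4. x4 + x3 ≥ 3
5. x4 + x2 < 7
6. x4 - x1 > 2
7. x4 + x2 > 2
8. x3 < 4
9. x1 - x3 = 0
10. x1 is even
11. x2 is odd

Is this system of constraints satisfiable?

Constraint 11 makes x2 odd and constraint 10 makes x1 even, so x2 + x1 must be odd. Constraint 2 says x2 + x1 is even — contradiction.

Unsatisfiable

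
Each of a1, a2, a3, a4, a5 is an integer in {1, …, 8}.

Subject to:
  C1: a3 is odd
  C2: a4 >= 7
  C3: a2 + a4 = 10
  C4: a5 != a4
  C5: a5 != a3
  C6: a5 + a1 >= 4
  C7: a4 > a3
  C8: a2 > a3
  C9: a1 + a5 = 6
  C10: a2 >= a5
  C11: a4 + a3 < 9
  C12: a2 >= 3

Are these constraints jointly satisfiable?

Satisfiable

Setting (a1, a2, a3, a4, a5) = (4, 3, 1, 7, 2) satisfies everything: constraint 3: a2 + a4 = 10; constraint 6: a5 + a1 = 6, and the others follow.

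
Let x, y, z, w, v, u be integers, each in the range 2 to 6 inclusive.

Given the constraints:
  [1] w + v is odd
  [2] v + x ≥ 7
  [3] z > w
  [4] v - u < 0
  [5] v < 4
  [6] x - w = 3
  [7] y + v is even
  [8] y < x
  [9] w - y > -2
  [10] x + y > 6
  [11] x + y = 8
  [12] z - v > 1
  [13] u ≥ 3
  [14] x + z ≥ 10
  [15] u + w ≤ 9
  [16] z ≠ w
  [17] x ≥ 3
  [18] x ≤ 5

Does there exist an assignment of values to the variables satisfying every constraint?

Try x = 5, y = 3, z = 5, w = 2, v = 3, u = 4.
Check constraint 2: v + x = 8; constraint 4: v - u = -1; constraint 6: x - w = 3. The remaining constraints are straightforward to verify.

Satisfiable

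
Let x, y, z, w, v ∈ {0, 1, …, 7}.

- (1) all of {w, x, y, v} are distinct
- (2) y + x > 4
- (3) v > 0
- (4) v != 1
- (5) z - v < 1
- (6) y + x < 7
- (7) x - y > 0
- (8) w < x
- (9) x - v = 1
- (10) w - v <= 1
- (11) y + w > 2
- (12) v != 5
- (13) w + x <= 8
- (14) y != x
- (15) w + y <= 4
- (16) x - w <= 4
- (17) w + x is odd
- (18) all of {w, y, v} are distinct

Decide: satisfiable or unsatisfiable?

Satisfiable

Take x = 4, y = 2, z = 2, w = 1, v = 3. Then constraint 2: y + x = 6; constraint 5: z - v = -1, and every other listed constraint is also met.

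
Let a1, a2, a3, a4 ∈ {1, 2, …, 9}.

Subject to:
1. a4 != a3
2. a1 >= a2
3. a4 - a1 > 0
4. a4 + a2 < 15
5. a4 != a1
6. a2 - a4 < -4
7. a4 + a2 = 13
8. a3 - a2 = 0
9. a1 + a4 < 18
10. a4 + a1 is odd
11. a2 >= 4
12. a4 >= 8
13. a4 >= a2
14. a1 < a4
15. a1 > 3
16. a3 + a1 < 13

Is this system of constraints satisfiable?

Setting (a1, a2, a3, a4) = (6, 4, 4, 9) satisfies everything: constraint 3: a4 - a1 = 3; constraint 4: a4 + a2 = 13; constraint 6: a2 - a4 = -5, and the others follow.

Satisfiable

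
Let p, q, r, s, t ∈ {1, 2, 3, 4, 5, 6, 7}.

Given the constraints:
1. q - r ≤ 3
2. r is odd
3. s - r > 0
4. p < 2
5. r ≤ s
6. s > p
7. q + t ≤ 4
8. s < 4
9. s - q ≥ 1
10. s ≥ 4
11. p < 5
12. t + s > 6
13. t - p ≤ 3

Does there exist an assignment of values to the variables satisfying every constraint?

Unsatisfiable

From constraint 10: s ≥ 4. From constraint 8: s ≤ 3. But 3 < 4, so no value of s works.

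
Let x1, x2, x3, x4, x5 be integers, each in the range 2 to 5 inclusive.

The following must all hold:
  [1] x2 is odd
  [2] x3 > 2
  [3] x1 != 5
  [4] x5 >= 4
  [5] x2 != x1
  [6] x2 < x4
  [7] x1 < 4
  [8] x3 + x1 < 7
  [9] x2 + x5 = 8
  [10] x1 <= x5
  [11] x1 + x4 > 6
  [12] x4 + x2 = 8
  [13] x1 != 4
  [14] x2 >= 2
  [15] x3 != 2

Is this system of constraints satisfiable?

Try x1 = 2, x2 = 3, x3 = 4, x4 = 5, x5 = 5.
Check constraint 8: x3 + x1 = 6; constraint 9: x2 + x5 = 8. The remaining constraints are straightforward to verify.

Satisfiable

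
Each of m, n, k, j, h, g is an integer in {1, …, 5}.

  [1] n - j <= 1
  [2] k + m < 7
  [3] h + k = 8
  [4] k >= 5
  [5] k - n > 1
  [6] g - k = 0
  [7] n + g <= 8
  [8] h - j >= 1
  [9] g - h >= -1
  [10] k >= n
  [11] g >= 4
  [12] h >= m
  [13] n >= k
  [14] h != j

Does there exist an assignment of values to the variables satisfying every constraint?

Unsatisfiable

From constraints 4 and 13: n ≥ k ≥ 5. From constraint 11: g ≥ 4. Hence n + g ≥ 9. But constraint 7 requires n + g ≤ 8, and 8 < 9. Contradiction.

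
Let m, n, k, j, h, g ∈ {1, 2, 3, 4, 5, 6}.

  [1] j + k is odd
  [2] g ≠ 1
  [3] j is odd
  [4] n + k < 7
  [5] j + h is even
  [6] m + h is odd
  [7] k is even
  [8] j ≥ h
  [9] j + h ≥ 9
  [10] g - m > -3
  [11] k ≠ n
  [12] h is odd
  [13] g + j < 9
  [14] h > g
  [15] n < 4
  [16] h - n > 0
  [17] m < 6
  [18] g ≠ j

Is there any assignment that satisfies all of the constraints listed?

Setting (m, n, k, j, h, g) = (2, 2, 4, 5, 5, 2) satisfies everything: constraint 4: n + k = 6; constraint 9: j + h = 10; constraint 10: g - m = 0, and the others follow.

Satisfiable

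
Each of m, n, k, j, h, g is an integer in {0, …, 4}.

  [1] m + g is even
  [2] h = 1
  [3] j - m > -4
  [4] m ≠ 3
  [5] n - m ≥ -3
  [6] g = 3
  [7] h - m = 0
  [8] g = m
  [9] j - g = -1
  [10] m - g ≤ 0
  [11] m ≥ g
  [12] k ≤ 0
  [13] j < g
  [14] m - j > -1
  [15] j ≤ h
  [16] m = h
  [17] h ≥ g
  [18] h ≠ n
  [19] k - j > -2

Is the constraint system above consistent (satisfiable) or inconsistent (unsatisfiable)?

Constraint 6 fixes g = 3 and constraint 2 fixes h = 1. Constraints 8 and 16 give g = m = h, so g = h. But 3 ≠ 1 — contradiction.

Unsatisfiable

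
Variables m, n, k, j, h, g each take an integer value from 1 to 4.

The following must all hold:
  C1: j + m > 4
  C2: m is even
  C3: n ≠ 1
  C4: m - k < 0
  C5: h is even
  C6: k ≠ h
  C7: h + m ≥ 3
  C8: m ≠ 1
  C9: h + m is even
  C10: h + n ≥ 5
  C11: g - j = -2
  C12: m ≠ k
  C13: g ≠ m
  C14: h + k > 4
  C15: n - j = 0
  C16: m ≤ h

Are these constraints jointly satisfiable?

Satisfiable

Setting (m, n, k, j, h, g) = (2, 3, 3, 3, 4, 1) satisfies everything: constraint 1: j + m = 5; constraint 4: m - k = -1, and the others follow.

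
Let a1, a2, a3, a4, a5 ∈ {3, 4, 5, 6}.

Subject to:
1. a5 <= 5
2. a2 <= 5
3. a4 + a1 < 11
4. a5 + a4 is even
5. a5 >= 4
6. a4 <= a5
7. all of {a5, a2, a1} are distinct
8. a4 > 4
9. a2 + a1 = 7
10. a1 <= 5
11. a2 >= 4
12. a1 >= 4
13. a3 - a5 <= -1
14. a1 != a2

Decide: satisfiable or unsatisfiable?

Constraints 1, 2, 5, 10, 11, and 12 confine each of a5, a2, a1 to the 2 values {4, 5}.
Constraint 7 requires all 3 of them to be distinct, but only 2 values are available — impossible by the pigeonhole principle.

Unsatisfiable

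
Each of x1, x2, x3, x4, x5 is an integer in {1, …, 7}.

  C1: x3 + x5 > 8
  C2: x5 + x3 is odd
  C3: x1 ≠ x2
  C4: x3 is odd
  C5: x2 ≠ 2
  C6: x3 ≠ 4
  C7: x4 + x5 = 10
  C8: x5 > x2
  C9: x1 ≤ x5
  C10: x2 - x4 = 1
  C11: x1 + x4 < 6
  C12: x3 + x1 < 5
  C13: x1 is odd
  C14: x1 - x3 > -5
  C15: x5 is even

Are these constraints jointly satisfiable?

Satisfiable

One satisfying assignment is x1 = 1, x2 = 5, x3 = 3, x4 = 4, x5 = 6.
For the less obvious constraints — constraint 1: x3 + x5 = 9; constraint 7: x4 + x5 = 10 — and the others hold by inspection.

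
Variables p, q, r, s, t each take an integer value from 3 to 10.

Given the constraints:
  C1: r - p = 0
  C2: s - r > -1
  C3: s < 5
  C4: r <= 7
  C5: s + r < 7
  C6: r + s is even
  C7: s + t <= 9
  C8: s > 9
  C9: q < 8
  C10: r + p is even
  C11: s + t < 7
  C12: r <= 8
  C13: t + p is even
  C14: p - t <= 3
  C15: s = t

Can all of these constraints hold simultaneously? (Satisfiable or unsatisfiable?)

Unsatisfiable

From constraint 8: s ≥ 10. From constraint 3: s ≤ 4. But 4 < 10, so no value of s works.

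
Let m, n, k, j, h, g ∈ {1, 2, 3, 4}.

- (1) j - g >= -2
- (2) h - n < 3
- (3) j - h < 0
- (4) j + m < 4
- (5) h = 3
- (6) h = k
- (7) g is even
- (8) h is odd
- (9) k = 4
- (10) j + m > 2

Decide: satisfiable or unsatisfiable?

Unsatisfiable

Constraint 5 fixes h = 3 and constraint 9 fixes k = 4, but constraint 6 requires h = k. Since 3 ≠ 4, contradiction.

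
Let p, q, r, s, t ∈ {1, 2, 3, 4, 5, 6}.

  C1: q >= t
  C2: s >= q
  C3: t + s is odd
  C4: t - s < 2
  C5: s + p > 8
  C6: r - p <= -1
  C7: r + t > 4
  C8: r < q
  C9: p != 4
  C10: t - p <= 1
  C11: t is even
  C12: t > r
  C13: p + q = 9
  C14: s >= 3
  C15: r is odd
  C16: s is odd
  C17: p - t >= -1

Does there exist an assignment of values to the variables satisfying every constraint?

The assignment p = 5, q = 4, r = 1, s = 5, t = 4 works:
  constraint 4 holds since t - s = -1.
  constraint 5 holds since s + p = 10.
The rest check out directly.

Satisfiable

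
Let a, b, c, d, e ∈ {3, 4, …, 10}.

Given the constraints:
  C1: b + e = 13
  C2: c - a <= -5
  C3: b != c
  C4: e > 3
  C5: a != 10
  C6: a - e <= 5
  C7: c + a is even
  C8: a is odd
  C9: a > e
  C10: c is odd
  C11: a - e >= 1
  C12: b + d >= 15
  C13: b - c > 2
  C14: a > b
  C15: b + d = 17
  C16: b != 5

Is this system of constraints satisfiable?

Take a = 9, b = 7, c = 3, d = 10, e = 6. Then constraint 1: b + e = 13; constraint 2: c - a = -6; constraint 6: a - e = 3, and every other listed constraint is also met.

Satisfiable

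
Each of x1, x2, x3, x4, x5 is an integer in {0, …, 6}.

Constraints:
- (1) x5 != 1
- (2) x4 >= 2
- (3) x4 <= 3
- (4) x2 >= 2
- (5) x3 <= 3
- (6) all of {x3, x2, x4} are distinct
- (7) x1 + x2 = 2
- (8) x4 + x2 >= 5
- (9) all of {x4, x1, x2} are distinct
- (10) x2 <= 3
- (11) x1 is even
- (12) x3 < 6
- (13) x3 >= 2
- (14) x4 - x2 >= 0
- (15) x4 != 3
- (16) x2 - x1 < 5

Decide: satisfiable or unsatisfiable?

Unsatisfiable

Constraints 2, 3, 4, 5, 10, and 13 confine each of x3, x2, x4 to the 2 values {2, 3}.
Constraint 6 requires all 3 of them to be distinct, but only 2 values are available — impossible by the pigeonhole principle.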